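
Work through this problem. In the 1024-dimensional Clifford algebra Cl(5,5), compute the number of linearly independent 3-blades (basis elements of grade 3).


Number of grade-k basis blades in Cl(p,q) with n = p + q is C(n, k).
n = 5 + 5 = 10
C(10, 3) = 10! / (3! * 7!)
= 3628800 / (6 * 5040)
= 120


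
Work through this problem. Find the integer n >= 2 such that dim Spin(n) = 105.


dim Spin(n) = dim so(n) = n(n-1)/2.
Solve n(n-1)/2 = 105, i.e. n^2 - n - 210 = 0.
Discriminant = 1 + 8*105 = 841
n = (1 + sqrt(841))/2 = (1 + 29)/2 = 15


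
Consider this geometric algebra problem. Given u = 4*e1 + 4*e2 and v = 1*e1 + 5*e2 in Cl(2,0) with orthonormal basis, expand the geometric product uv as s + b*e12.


Expand: (4*e1 + 4*e2)(1*e1 + 5*e2)
= 4*1*e1e1 + 4*5*e1e2 + 4*1*e2e1 + 4*5*e2e2
Using e1^2 = e2^2 = 1, e2e1 = -e1e2:
Scalar part s = 4*1 + 4*5 = 4 + 20 = 24
Bivector part b = 4*5 - 4*1 = 20 - 4 = 16
uv = 24 + 16*e12


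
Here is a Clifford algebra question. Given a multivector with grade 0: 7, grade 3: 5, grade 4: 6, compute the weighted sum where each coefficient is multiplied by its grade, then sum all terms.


Grade-weighted sum = sum of grade_k * coefficient_k
0*7 = 0
3*5 = 15
4*6 = 24
Total = 0 + 15 + 24 = 39


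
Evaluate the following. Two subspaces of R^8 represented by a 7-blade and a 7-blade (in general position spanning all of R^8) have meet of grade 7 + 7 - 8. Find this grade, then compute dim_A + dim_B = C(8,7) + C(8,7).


Meet grade = grade(A) + grade(B) - n
= 7 + 7 - 8 = 6
C(8,7) = 8
C(8,7) = 8
dim_A + dim_B = 8 + 8 = 16


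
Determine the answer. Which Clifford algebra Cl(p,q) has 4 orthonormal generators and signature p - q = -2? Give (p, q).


We need p + q = 4 and p - q = -2.
Adding: 2p = 4 + (-2) = 2, so p = 1.
Then q = 4 - 1 = 3.
(p, q) = (1, 3)


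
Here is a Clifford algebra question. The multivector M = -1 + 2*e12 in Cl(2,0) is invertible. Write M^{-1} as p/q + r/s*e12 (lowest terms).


M = -1 + 2*e12, where e12^2 = -1.
Since M commutes with its reverse ~M = a - b*e12, M * ~M = a^2 - b^2*e12^2 = a^2 + b^2.
So M^{-1} = ~M / (a^2 + b^2) = (a - b*e12)/(a^2 + b^2).
a^2 + b^2 = 1 + 4 = 5
Scalar part = -1/5 = -1/5
Bivector coeff = -2/5 = -2/5
M^{-1} = -1/5 - 2/5*e12


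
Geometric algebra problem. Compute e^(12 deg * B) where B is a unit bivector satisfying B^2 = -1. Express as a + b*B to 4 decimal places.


For a unit bivector B with B^2 = -1, the exponential series gives
e^(theta*B) = cos(theta) + sin(theta)*B (the GA analogue of Euler's formula).
theta = 12 degrees = 0.20944 rad
cos(12 deg) = 0.9781
sin(12 deg) = 0.2079
exp(theta*B) = 0.9781 + 0.2079*B


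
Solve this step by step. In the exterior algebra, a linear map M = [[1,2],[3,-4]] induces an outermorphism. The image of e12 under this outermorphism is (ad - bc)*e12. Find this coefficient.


The outermorphism of a linear map f sends e1^e2 to f(e1)^f(e2).
f(e1) = 1*e1 + 3*e2
f(e2) = 2*e1 - 4*e2
f(e1) ^ f(e2) = (1*e1 + 3*e2) ^ (2*e1 - 4*e2)
= 1*(-4)*e12 + 3*2*e21
= (-4 - 6)*e12
= -10*e12
Coefficient = -10


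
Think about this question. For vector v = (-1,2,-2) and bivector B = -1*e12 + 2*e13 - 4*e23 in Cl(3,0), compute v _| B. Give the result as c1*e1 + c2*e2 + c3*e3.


Left contraction v _| B = <vB>_1 (grade-1 part of the geometric product vB).
Using e1_|e12 = e2, e2_|e12 = -e1, e1_|e13 = e3, e3_|e13 = -e1, e2_|e23 = e3, e3_|e23 = -e2:
e1 coeff: -v2*b12 - v3*b13 = -(2)*(-1) - (-2)*(2) = 6
e2 coeff: v1*b12 - v3*b23 = (-1)*(-1) - (-2)*(-4) = -7
e3 coeff: v1*b13 + v2*b23 = (-1)*(2) + (2)*(-4) = -10
v _| B = 6*e1 - 7*e2 - 10*e3


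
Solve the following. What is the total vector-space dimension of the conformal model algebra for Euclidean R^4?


The conformal model of R^4 uses Cl(5,1): the 4 Euclidean generators plus two extra orthogonal generators e+ (e+^2 = +1) and e- (e-^2 = -1), from which the null vectors e0, einf are built.
Number of generators m = 4 + 2 = 6.
dim Cl(p,q) = 2^m = 2^6 = 64


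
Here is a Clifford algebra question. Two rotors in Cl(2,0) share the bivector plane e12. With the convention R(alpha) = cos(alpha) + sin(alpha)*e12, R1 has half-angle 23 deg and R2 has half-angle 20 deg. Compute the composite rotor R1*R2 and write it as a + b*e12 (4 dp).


Same-plane rotors commute and their half-angles add:
R1*R2 = cos(a1 + a2) + sin(a1 + a2)*e12.
a1 + a2 = 23 + 20 = 43 deg
cos(43 deg) = 0.7314
sin(43 deg) = 0.6820
R1*R2 = 0.7314 + 0.6820*e12


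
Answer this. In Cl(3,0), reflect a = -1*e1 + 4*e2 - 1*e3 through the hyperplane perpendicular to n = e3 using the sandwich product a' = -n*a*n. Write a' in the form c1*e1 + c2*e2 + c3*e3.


Reflection formula: a' = -n*a*n, with n = e3 (unit vector, n^2 = 1).
For reflection through hyperplane perp to e3:
The component along e3 flips sign, others stay.
a = (-1, 4, -1)
a' = (-1, 4, 1)
a' = -1*e1 + 4*e2 + 1*e3


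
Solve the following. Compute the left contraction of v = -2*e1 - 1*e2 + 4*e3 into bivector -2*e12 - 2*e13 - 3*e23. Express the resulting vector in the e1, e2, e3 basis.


Left contraction v _| B = <vB>_1 (grade-1 part of the geometric product vB).
Using e1_|e12 = e2, e2_|e12 = -e1, e1_|e13 = e3, e3_|e13 = -e1, e2_|e23 = e3, e3_|e23 = -e2:
e1 coeff: -v2*b12 - v3*b13 = -(-1)*(-2) - (4)*(-2) = 6
e2 coeff: v1*b12 - v3*b23 = (-2)*(-2) - (4)*(-3) = 16
e3 coeff: v1*b13 + v2*b23 = (-2)*(-2) + (-1)*(-3) = 7
v _| B = 6*e1 + 16*e2 + 7*e3


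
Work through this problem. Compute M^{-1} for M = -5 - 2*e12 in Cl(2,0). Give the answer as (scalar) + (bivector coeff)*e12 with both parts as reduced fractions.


M = -5 - 2*e12, where e12^2 = -1.
Since M commutes with its reverse ~M = a - b*e12, M * ~M = a^2 - b^2*e12^2 = a^2 + b^2.
So M^{-1} = ~M / (a^2 + b^2) = (a - b*e12)/(a^2 + b^2).
a^2 + b^2 = 25 + 4 = 29
Scalar part = -5/29 = -5/29
Bivector coeff = 2/29 = 2/29
M^{-1} = -5/29 + 2/29*e12


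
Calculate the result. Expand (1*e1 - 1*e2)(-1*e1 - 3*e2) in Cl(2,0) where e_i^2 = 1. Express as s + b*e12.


Expand: (1*e1 - 1*e2)(-1*e1 - 3*e2)
= 1*(-1)*e1e1 + 1*(-3)*e1e2 + (-1)*(-1)*e2e1 + (-1)*(-3)*e2e2
Using e1^2 = e2^2 = 1, e2e1 = -e1e2:
Scalar part s = 1*(-1) + (-1)*(-3) = -1 + 3 = 2
Bivector part b = 1*(-3) - (-1)*(-1) = -3 - 1 = -4
uv = 2 - 4*e12


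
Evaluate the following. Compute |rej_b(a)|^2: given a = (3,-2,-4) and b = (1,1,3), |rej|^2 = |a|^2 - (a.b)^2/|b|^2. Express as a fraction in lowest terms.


|a|^2 = 3^2 + (-2)^2 + (-4)^2 = 29
|b|^2 = 1^2 + 1^2 + 3^2 = 11
a . b = 3*1 + (-2)*1 + (-4)*3 = -11
(a.b)^2 = (-11)^2 = 121
|rej|^2 = 29 - 121/11
= (319 - 121)/11
= 198/11
In lowest terms: 18/1


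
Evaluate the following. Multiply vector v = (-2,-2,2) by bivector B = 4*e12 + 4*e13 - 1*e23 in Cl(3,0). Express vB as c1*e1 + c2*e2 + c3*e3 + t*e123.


vB has grade-1 (vector) and grade-3 (trivector) parts: vB = (v _| B) + (v ^ B).
Vector part <vB>_1:
  e1: -v2*b12 - v3*b13 = -(-2)*(4) - (2)*(4) = 0
  e2: v1*b12 - v3*b23 = (-2)*(4) - (2)*(-1) = -6
  e3: v1*b13 + v2*b23 = (-2)*(4) + (-2)*(-1) = -6
Trivector part <vB>_3:
  e123: v1*b23 - v2*b13 + v3*b12 = (-2)*(-1) - (-2)*(4) + (2)*(4) = 18
vB = 0*e1 - 6*e2 - 6*e3 + 18*e123


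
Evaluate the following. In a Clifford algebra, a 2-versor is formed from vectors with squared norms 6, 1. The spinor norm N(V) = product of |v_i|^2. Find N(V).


Spinor norm N(V) = |v1|^2 * |v2|^2 * ... * |v2|^2
= 6 * 1
Running product: 6, 6
N(V) = 6


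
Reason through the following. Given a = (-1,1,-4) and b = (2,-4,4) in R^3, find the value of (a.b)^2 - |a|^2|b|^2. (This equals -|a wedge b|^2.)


a . b = (-1)*2 + 1*(-4) + (-4)*4
= -2 + (-4) + (-16) = -22
|a|^2 = (-1)^2 + 1^2 + (-4)^2 = 18
|b|^2 = 2^2 + (-4)^2 + 4^2 = 36
(a.b)^2 = (-22)^2 = 484
|a|^2 * |b|^2 = 18 * 36 = 648
Result = 484 - 648 = -164


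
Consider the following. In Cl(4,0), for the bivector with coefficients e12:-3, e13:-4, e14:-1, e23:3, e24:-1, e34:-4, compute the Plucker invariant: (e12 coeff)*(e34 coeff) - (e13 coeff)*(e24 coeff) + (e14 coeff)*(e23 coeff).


Plucker relation: af - be + cd
a*f = (-3)*(-4) = 12
b*e = (-4)*(-1) = 4
c*d = (-1)*3 = -3
af - be + cd = 12 - 4 + (-3)
= 5


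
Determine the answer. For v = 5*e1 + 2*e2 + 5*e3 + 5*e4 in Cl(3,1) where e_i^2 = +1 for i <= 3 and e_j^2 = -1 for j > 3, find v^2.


v^2 = sum of c_i^2 * e_i^2
Positive signature terms (e_i^2 = +1): 5^2 + 2^2 + 5^2 = 54
Negative signature terms (e_j^2 = -1): 5^2 = 25
v^2 = 54 - 25 = 29


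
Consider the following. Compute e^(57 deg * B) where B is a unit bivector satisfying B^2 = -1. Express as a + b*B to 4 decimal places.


For a unit bivector B with B^2 = -1, the exponential series gives
e^(theta*B) = cos(theta) + sin(theta)*B (the GA analogue of Euler's formula).
theta = 57 degrees = 0.994838 rad
cos(57 deg) = 0.5446
sin(57 deg) = 0.8387
exp(theta*B) = 0.5446 + 0.8387*B


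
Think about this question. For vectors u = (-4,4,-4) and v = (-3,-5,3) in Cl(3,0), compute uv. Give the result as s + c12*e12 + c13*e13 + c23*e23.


In Cl(3,0): e_i^2 = 1, e_ie_j = -e_je_i for i != j.
Scalar part = u . v = (-4)*(-3) + 4*(-5) + (-4)*3
= 12 + (-20) + (-12) = -20
e12 coeff = (-4)*(-5) - 4*(-3) = 20 - (-12) = 32
e13 coeff = (-4)*3 - (-4)*(-3) = -12 - 12 = -24
e23 coeff = 4*3 - (-4)*(-5) = 12 - 20 = -8
uv = -20 + 32*e12 - 24*e13 - 8*e23


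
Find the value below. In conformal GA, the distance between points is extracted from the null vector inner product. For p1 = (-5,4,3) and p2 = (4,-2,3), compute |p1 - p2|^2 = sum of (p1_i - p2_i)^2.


p1 - p2 = (-9, 6, 0)
|p1 - p2|^2 = (-9)^2 + 6^2 + 0^2
= 81 + 36 + 0
= 117


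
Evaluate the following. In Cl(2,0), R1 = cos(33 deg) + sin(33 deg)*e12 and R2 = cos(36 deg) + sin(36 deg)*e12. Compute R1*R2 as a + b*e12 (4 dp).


Same-plane rotors commute and their half-angles add:
R1*R2 = cos(a1 + a2) + sin(a1 + a2)*e12.
a1 + a2 = 33 + 36 = 69 deg
cos(69 deg) = 0.3584
sin(69 deg) = 0.9336
R1*R2 = 0.3584 + 0.9336*e12


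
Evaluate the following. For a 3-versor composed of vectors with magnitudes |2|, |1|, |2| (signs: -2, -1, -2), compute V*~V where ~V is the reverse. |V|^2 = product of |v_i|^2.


Each vector v_i has |v_i|^2 = s_i^2
Squared scales: (-2)^2 = 4, (-1)^2 = 1, (-2)^2 = 4
|V|^2 = 4 * 1 * 4
= 16


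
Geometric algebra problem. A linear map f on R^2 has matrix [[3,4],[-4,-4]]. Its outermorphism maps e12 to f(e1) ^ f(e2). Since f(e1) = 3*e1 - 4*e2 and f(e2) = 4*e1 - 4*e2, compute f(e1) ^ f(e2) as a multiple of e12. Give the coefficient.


The outermorphism of a linear map f sends e1^e2 to f(e1)^f(e2).
f(e1) = 3*e1 - 4*e2
f(e2) = 4*e1 - 4*e2
f(e1) ^ f(e2) = (3*e1 - 4*e2) ^ (4*e1 - 4*e2)
= 3*(-4)*e12 + (-4)*4*e21
= (-12 - (-16))*e12
= 4*e12
Coefficient = 4


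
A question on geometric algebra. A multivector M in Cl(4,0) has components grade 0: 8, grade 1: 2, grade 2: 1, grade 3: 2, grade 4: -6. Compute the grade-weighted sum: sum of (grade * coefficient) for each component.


Grade-weighted sum = sum of grade_k * coefficient_k
0*8 = 0
1*2 = 2
2*1 = 2
3*2 = 6
4*(-6) = -24
Total = 0 + 2 + 2 + 6 + (-24) = -14


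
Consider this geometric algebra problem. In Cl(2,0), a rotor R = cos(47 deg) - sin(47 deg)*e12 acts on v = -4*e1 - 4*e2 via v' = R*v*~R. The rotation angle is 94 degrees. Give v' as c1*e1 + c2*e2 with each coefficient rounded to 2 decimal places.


Rotor R = cos(47deg) - sin(47deg)*e12
Rotation angle theta = 2 * 47 = 94 degrees
v' = R*v*~R rotates v by theta.
cos(94deg) = -0.0698, sin(94deg) = 0.9976
v'_1 = -4*cos(94deg) - (-4)*sin(94deg)
= -4*(-0.0698) - (-4)*0.9976
= 4.27
v'_2 = -4*sin(94deg) + (-4)*cos(94deg)
= -4*0.9976 + (-4)*(-0.0698)
= -3.71
v' = 4.27*e1 - 3.71*e2


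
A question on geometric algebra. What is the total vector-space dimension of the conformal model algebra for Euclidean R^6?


The conformal model of R^6 uses Cl(7,1): the 6 Euclidean generators plus two extra orthogonal generators e+ (e+^2 = +1) and e- (e-^2 = -1), from which the null vectors e0, einf are built.
Number of generators m = 6 + 2 = 8.
dim Cl(p,q) = 2^m = 2^8 = 256


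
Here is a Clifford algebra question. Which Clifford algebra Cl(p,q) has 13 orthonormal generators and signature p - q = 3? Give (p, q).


We need p + q = 13 and p - q = 3.
Adding: 2p = 13 + 3 = 16, so p = 8.
Then q = 13 - 8 = 5.
(p, q) = (8, 5)


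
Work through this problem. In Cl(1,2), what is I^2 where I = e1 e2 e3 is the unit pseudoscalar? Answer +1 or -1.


The pseudoscalar I = e1...e_n (product of all n generators) of Cl(p,q) satisfies I^2 = (-1)^(q + n(n-1)/2).
p = 1, q = 2, n = p + q = 3
n(n-1)/2 = 3 * 2 / 2 = 3
Exponent = q + n(n-1)/2 = 2 + 3 = 5
I^2 = (-1)^5 = -1


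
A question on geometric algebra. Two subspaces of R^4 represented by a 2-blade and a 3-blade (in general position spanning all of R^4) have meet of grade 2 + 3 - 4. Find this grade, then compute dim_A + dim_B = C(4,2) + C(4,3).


Meet grade = grade(A) + grade(B) - n
= 2 + 3 - 4 = 1
C(4,2) = 6
C(4,3) = 4
dim_A + dim_B = 6 + 4 = 10


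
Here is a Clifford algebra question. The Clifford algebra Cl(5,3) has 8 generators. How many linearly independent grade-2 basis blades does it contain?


Number of grade-k basis blades in Cl(p,q) with n = p + q is C(n, k).
n = 5 + 3 = 8
C(8, 2) = 8! / (2! * 6!)
= 40320 / (2 * 720)
= 28


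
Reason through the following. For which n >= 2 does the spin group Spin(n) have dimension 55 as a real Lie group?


dim Spin(n) = dim so(n) = n(n-1)/2.
Solve n(n-1)/2 = 55, i.e. n^2 - n - 110 = 0.
Discriminant = 1 + 8*55 = 441
n = (1 + sqrt(441))/2 = (1 + 21)/2 = 11


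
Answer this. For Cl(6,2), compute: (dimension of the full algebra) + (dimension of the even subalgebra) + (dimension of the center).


n = 6 + 2 = 8
Total dim = 2^8 = 256
Even subalgebra dim = 2^7 = 128
n is even, so center dim = 1
Sum = 256 + 128 + 1 = 385


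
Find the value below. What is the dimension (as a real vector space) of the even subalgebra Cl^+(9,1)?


Even subalgebra dimension = 2^(n-1)
n = 9 + 1 = 10
2^(10 - 1) = 2^9 = 512
Verification: sum of C(10,k) for even k = 1 + 45 + 210 + 210 + 45 + 1 = 512
Result = 512


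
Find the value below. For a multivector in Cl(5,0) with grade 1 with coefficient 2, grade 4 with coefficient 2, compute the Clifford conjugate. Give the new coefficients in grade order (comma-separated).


Clifford conjugate sign for grade k: (-1)^(k(k+1)/2)
Grade 1: (-1)^(1*2/2) = (-1)^1 = -1, coeff 2 -> -2
Grade 4: (-1)^(4*5/2) = (-1)^10 = 1, coeff 2 -> 2
Conjugated coefficients: -2, 2


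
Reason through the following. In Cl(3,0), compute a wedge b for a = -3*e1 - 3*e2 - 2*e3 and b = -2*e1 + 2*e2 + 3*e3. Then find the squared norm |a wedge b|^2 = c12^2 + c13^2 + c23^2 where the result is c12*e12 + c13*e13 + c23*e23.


a wedge b = (a1*b2 - a2*b1)*e12 + (a1*b3 - a3*b1)*e13 + (a2*b3 - a3*b2)*e23
e12 coeff: (-3)*2 - (-3)*(-2) = -6 - 6 = -12
e13 coeff: (-3)*3 - (-2)*(-2) = -9 - 4 = -13
e23 coeff: (-3)*3 - (-2)*2 = -9 - (-4) = -5
|a wedge b|^2 = (-12)^2 + (-13)^2 + (-5)^2
= 144 + 169 + 25
= 338


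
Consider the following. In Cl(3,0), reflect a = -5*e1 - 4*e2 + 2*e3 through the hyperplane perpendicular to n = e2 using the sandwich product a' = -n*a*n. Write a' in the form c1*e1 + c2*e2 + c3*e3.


Reflection formula: a' = -n*a*n, with n = e2 (unit vector, n^2 = 1).
For reflection through hyperplane perp to e2:
The component along e2 flips sign, others stay.
a = (-5, -4, 2)
a' = (-5, 4, 2)
a' = -5*e1 + 4*e2 + 2*e3


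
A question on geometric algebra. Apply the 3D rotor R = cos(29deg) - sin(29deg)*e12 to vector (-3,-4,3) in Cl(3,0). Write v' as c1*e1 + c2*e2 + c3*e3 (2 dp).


Rotor R = cos(29deg) - sin(29deg)*e12
Rotation angle theta = 2 * 29 = 58 degrees in the e12 plane (e1 -> e2).
The component perpendicular to the plane (e3) is invariant: v'_3 = v3 = 3.00
cos(58deg) = 0.5299, sin(58deg) = 0.8480
v'_1 = v1*cos(theta) - v2*sin(theta) = -3*0.5299 - (-4)*0.8480 = 1.80
v'_2 = v1*sin(theta) + v2*cos(theta) = -3*0.8480 + (-4)*0.5299 = -4.66
v' = 1.80*e1 - 4.66*e2 + 3.00*e3


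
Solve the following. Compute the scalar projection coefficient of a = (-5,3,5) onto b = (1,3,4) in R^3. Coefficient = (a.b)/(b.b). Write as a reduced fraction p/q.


Projection coefficient = (a . b) / (b . b)
a . b = (-5)*1 + 3*3 + 5*4
= -5 + 9 + 20 = 24
b . b = 1^2 + 3^2 + 4^2
= 1 + 9 + 16 = 26
Coefficient = 24/26
In lowest terms: 12/13


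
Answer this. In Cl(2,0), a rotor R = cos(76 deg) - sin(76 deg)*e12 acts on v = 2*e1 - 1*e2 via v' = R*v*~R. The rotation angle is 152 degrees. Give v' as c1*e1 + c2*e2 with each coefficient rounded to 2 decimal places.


Rotor R = cos(76deg) - sin(76deg)*e12
Rotation angle theta = 2 * 76 = 152 degrees
v' = R*v*~R rotates v by theta.
cos(152deg) = -0.8829, sin(152deg) = 0.4695
v'_1 = 2*cos(152deg) - (-1)*sin(152deg)
= 2*(-0.8829) - (-1)*0.4695
= -1.30
v'_2 = 2*sin(152deg) + (-1)*cos(152deg)
= 2*0.4695 + (-1)*(-0.8829)
= 1.82
v' = -1.30*e1 + 1.82*e2


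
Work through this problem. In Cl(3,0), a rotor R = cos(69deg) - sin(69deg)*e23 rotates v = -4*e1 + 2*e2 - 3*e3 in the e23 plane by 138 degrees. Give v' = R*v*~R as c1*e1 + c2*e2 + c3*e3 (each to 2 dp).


Rotor R = cos(69deg) - sin(69deg)*e23
Rotation angle theta = 2 * 69 = 138 degrees in the e23 plane (e2 -> e3).
The component perpendicular to the plane (e1) is invariant: v'_1 = v1 = -4.00
cos(138deg) = -0.7431, sin(138deg) = 0.6691
v'_2 = v2*cos(theta) - v3*sin(theta) = 2*(-0.7431) - (-3)*0.6691 = 0.52
v'_3 = v2*sin(theta) + v3*cos(theta) = 2*0.6691 + (-3)*(-0.7431) = 3.57
v' = -4.00*e1 + 0.52*e2 + 3.57*e3


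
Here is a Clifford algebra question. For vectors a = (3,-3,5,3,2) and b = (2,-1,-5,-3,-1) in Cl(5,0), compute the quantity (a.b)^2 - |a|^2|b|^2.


a . b = 3*2 + (-3)*(-1) + 5*(-5) + 3*(-3) + 2*(-1)
= 6 + 3 + (-25) + (-9) + (-2) = -27
|a|^2 = 3^2 + (-3)^2 + 5^2 + 3^2 + 2^2 = 56
|b|^2 = 2^2 + (-1)^2 + (-5)^2 + (-3)^2 + (-1)^2 = 40
(a.b)^2 = (-27)^2 = 729
|a|^2 * |b|^2 = 56 * 40 = 2240
Result = 729 - 2240 = -1511


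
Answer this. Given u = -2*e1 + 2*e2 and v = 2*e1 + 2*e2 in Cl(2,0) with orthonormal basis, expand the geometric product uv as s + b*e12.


Expand: (-2*e1 + 2*e2)(2*e1 + 2*e2)
= (-2)*2*e1e1 + (-2)*2*e1e2 + 2*2*e2e1 + 2*2*e2e2
Using e1^2 = e2^2 = 1, e2e1 = -e1e2:
Scalar part s = (-2)*2 + 2*2 = -4 + 4 = 0
Bivector part b = (-2)*2 - 2*2 = -4 - 4 = -8
uv = 0 - 8*e12


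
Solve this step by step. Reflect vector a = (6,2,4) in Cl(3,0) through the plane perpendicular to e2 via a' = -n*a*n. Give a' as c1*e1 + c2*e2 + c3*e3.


Reflection formula: a' = -n*a*n, with n = e2 (unit vector, n^2 = 1).
For reflection through hyperplane perp to e2:
The component along e2 flips sign, others stay.
a = (6, 2, 4)
a' = (6, -2, 4)
a' = 6*e1 - 2*e2 + 4*e3


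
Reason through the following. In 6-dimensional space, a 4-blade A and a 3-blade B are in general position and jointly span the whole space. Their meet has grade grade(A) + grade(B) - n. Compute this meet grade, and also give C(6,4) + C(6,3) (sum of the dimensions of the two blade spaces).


Meet grade = grade(A) + grade(B) - n
= 4 + 3 - 6 = 1
C(6,4) = 15
C(6,3) = 20
dim_A + dim_B = 15 + 20 = 35


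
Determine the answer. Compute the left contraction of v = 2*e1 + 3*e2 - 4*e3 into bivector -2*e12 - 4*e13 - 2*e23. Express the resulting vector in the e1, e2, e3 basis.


Left contraction v _| B = <vB>_1 (grade-1 part of the geometric product vB).
Using e1_|e12 = e2, e2_|e12 = -e1, e1_|e13 = e3, e3_|e13 = -e1, e2_|e23 = e3, e3_|e23 = -e2:
e1 coeff: -v2*b12 - v3*b13 = -(3)*(-2) - (-4)*(-4) = -10
e2 coeff: v1*b12 - v3*b23 = (2)*(-2) - (-4)*(-2) = -12
e3 coeff: v1*b13 + v2*b23 = (2)*(-4) + (3)*(-2) = -14
v _| B = -10*e1 - 12*e2 - 14*e3


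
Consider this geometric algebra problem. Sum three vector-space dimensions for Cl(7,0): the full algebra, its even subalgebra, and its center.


n = 7 + 0 = 7
Total dim = 2^7 = 128
Even subalgebra dim = 2^6 = 64
n is odd, so center dim = 2
Sum = 128 + 64 + 2 = 194


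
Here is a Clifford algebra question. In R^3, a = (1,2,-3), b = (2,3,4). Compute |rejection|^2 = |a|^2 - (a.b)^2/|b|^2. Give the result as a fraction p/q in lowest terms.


|a|^2 = 1^2 + 2^2 + (-3)^2 = 14
|b|^2 = 2^2 + 3^2 + 4^2 = 29
a . b = 1*2 + 2*3 + (-3)*4 = -4
(a.b)^2 = (-4)^2 = 16
|rej|^2 = 14 - 16/29
= (406 - 16)/29
= 390/29
In lowest terms: 390/29


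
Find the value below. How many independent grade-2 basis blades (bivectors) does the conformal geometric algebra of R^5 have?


The conformal model of R^5 uses Cl(6,1) with m = 5 + 2 = 7 generators.
Number of grade-2 blades = C(m, 2) = C(7, 2)
= 7*6/2 = 21


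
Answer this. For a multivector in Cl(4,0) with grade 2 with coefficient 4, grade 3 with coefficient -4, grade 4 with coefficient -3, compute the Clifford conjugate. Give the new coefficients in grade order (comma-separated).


Clifford conjugate sign for grade k: (-1)^(k(k+1)/2)
Grade 2: (-1)^(2*3/2) = (-1)^3 = -1, coeff 4 -> -4
Grade 3: (-1)^(3*4/2) = (-1)^6 = 1, coeff -4 -> -4
Grade 4: (-1)^(4*5/2) = (-1)^10 = 1, coeff -3 -> -3
Conjugated coefficients: -4, -4, -3


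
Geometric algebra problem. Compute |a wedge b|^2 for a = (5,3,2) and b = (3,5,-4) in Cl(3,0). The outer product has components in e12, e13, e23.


a wedge b = (a1*b2 - a2*b1)*e12 + (a1*b3 - a3*b1)*e13 + (a2*b3 - a3*b2)*e23
e12 coeff: 5*5 - 3*3 = 25 - 9 = 16
e13 coeff: 5*(-4) - 2*3 = -20 - 6 = -26
e23 coeff: 3*(-4) - 2*5 = -12 - 10 = -22
|a wedge b|^2 = 16^2 + (-26)^2 + (-22)^2
= 256 + 676 + 484
= 1416


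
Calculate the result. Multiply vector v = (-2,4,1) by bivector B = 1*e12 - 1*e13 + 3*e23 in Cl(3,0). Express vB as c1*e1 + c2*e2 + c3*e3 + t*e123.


vB has grade-1 (vector) and grade-3 (trivector) parts: vB = (v _| B) + (v ^ B).
Vector part <vB>_1:
  e1: -v2*b12 - v3*b13 = -(4)*(1) - (1)*(-1) = -3
  e2: v1*b12 - v3*b23 = (-2)*(1) - (1)*(3) = -5
  e3: v1*b13 + v2*b23 = (-2)*(-1) + (4)*(3) = 14
Trivector part <vB>_3:
  e123: v1*b23 - v2*b13 + v3*b12 = (-2)*(3) - (4)*(-1) + (1)*(1) = -1
vB = -3*e1 - 5*e2 + 14*e3 - 1*e123


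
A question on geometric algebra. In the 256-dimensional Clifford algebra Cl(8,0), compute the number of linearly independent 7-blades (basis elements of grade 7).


Number of grade-k basis blades in Cl(p,q) with n = p + q is C(n, k).
n = 8 + 0 = 8
C(8, 7) = 8! / (7! * 1!)
= 40320 / (5040 * 1)
= 8


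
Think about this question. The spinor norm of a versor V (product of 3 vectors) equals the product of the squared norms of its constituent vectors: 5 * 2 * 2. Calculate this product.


Spinor norm N(V) = |v1|^2 * |v2|^2 * ... * |v3|^2
= 5 * 2 * 2
Running product: 5, 10, 20
N(V) = 20


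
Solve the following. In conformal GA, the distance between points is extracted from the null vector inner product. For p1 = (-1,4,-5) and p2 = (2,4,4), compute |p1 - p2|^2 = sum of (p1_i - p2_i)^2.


p1 - p2 = (-3, 0, -9)
|p1 - p2|^2 = (-3)^2 + 0^2 + (-9)^2
= 9 + 0 + 81
= 90


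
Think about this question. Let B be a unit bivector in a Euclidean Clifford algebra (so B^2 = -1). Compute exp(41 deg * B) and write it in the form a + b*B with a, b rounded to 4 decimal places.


For a unit bivector B with B^2 = -1, the exponential series gives
e^(theta*B) = cos(theta) + sin(theta)*B (the GA analogue of Euler's formula).
theta = 41 degrees = 0.715585 rad
cos(41 deg) = 0.7547
sin(41 deg) = 0.6561
exp(theta*B) = 0.7547 + 0.6561*B


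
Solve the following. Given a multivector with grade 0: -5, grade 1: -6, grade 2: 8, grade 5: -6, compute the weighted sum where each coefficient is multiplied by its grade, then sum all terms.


Grade-weighted sum = sum of grade_k * coefficient_k
0*(-5) = 0
1*(-6) = -6
2*8 = 16
5*(-6) = -30
Total = 0 + (-6) + 16 + (-30) = -20


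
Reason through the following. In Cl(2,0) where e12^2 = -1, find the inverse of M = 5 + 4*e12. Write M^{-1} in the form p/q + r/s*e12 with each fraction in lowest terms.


M = 5 + 4*e12, where e12^2 = -1.
Since M commutes with its reverse ~M = a - b*e12, M * ~M = a^2 - b^2*e12^2 = a^2 + b^2.
So M^{-1} = ~M / (a^2 + b^2) = (a - b*e12)/(a^2 + b^2).
a^2 + b^2 = 25 + 16 = 41
Scalar part = 5/41 = 5/41
Bivector coeff = -4/41 = -4/41
M^{-1} = 5/41 - 4/41*e12


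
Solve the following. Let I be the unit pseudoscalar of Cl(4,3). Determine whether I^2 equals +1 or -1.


The pseudoscalar I = e1...e_n (product of all n generators) of Cl(p,q) satisfies I^2 = (-1)^(q + n(n-1)/2).
p = 4, q = 3, n = p + q = 7
n(n-1)/2 = 7 * 6 / 2 = 21
Exponent = q + n(n-1)/2 = 3 + 21 = 24
I^2 = (-1)^24 = +1


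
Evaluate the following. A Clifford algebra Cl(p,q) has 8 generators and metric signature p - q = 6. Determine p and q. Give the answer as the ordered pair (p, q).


We need p + q = 8 and p - q = 6.
Adding: 2p = 8 + 6 = 14, so p = 7.
Then q = 8 - 7 = 1.
(p, q) = (7, 1)


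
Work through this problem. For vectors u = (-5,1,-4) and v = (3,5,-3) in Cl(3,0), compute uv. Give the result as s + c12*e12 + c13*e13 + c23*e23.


In Cl(3,0): e_i^2 = 1, e_ie_j = -e_je_i for i != j.
Scalar part = u . v = (-5)*3 + 1*5 + (-4)*(-3)
= -15 + 5 + 12 = 2
e12 coeff = (-5)*5 - 1*3 = -25 - 3 = -28
e13 coeff = (-5)*(-3) - (-4)*3 = 15 - (-12) = 27
e23 coeff = 1*(-3) - (-4)*5 = -3 - (-20) = 17
uv = 2 - 28*e12 + 27*e13 + 17*e23


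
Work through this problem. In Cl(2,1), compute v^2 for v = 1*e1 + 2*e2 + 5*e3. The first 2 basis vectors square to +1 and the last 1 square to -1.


v^2 = sum of c_i^2 * e_i^2
Positive signature terms (e_i^2 = +1): 1^2 + 2^2 = 5
Negative signature terms (e_j^2 = -1): 5^2 = 25
v^2 = 5 - 25 = -20


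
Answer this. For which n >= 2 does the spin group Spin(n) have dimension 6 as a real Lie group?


dim Spin(n) = dim so(n) = n(n-1)/2.
Solve n(n-1)/2 = 6, i.e. n^2 - n - 12 = 0.
Discriminant = 1 + 8*6 = 49
n = (1 + sqrt(49))/2 = (1 + 7)/2 = 4


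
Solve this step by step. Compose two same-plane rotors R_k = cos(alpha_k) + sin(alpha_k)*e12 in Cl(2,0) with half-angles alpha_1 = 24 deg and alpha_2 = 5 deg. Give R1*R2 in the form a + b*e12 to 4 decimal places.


Same-plane rotors commute and their half-angles add:
R1*R2 = cos(a1 + a2) + sin(a1 + a2)*e12.
a1 + a2 = 24 + 5 = 29 deg
cos(29 deg) = 0.8746
sin(29 deg) = 0.4848
R1*R2 = 0.8746 + 0.4848*e12


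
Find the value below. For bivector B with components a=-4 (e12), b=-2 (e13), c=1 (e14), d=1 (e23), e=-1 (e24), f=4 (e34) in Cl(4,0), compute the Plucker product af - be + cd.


Plucker relation: af - be + cd
a*f = (-4)*4 = -16
b*e = (-2)*(-1) = 2
c*d = 1*1 = 1
af - be + cd = -16 - 2 + 1
= -17


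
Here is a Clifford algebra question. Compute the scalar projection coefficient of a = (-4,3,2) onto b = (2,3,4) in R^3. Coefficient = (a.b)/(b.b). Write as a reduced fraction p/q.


Projection coefficient = (a . b) / (b . b)
a . b = (-4)*2 + 3*3 + 2*4
= -8 + 9 + 8 = 9
b . b = 2^2 + 3^2 + 4^2
= 4 + 9 + 16 = 29
Coefficient = 9/29
In lowest terms: 9/29


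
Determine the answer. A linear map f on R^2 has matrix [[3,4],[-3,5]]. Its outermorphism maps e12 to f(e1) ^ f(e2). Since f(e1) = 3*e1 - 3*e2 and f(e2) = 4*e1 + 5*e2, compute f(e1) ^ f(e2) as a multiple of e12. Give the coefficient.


The outermorphism of a linear map f sends e1^e2 to f(e1)^f(e2).
f(e1) = 3*e1 - 3*e2
f(e2) = 4*e1 + 5*e2
f(e1) ^ f(e2) = (3*e1 - 3*e2) ^ (4*e1 + 5*e2)
= 3*5*e12 + (-3)*4*e21
= (15 - (-12))*e12
= 27*e12
Coefficient = 27


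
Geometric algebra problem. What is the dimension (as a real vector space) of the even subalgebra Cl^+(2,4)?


Even subalgebra dimension = 2^(n-1)
n = 2 + 4 = 6
2^(6 - 1) = 2^5 = 32
Verification: sum of C(6,k) for even k = 1 + 15 + 15 + 1 = 32
Result = 32


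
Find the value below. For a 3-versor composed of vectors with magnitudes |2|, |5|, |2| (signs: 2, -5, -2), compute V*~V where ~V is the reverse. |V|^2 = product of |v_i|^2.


Each vector v_i has |v_i|^2 = s_i^2
Squared scales: 2^2 = 4, (-5)^2 = 25, (-2)^2 = 4
|V|^2 = 4 * 25 * 4
= 400


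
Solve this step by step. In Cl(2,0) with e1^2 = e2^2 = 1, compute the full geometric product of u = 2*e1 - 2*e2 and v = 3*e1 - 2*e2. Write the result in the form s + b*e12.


Expand: (2*e1 - 2*e2)(3*e1 - 2*e2)
= 2*3*e1e1 + 2*(-2)*e1e2 + (-2)*3*e2e1 + (-2)*(-2)*e2e2
Using e1^2 = e2^2 = 1, e2e1 = -e1e2:
Scalar part s = 2*3 + (-2)*(-2) = 6 + 4 = 10
Bivector part b = 2*(-2) - (-2)*3 = -4 - (-6) = 2
uv = 10 + 2*e12


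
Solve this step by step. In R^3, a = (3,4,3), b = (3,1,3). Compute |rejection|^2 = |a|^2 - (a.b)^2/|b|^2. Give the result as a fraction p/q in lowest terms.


|a|^2 = 3^2 + 4^2 + 3^2 = 34
|b|^2 = 3^2 + 1^2 + 3^2 = 19
a . b = 3*3 + 4*1 + 3*3 = 22
(a.b)^2 = 22^2 = 484
|rej|^2 = 34 - 484/19
= (646 - 484)/19
= 162/19
In lowest terms: 162/19


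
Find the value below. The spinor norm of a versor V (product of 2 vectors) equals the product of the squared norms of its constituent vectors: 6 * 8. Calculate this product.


Spinor norm N(V) = |v1|^2 * |v2|^2 * ... * |v2|^2
= 6 * 8
Running product: 6, 48
N(V) = 48


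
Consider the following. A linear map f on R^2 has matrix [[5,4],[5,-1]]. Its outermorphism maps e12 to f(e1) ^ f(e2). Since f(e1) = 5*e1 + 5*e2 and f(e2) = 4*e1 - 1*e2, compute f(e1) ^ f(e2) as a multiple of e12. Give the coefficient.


The outermorphism of a linear map f sends e1^e2 to f(e1)^f(e2).
f(e1) = 5*e1 + 5*e2
f(e2) = 4*e1 - 1*e2
f(e1) ^ f(e2) = (5*e1 + 5*e2) ^ (4*e1 - 1*e2)
= 5*(-1)*e12 + 5*4*e21
= (-5 - 20)*e12
= -25*e12
Coefficient = -25


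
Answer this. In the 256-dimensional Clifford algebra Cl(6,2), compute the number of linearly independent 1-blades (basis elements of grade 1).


Number of grade-k basis blades in Cl(p,q) with n = p + q is C(n, k).
n = 6 + 2 = 8
C(8, 1) = 8! / (1! * 7!)
= 40320 / (1 * 5040)
= 8


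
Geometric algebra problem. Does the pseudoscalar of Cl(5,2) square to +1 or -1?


The pseudoscalar I = e1...e_n (product of all n generators) of Cl(p,q) satisfies I^2 = (-1)^(q + n(n-1)/2).
p = 5, q = 2, n = p + q = 7
n(n-1)/2 = 7 * 6 / 2 = 21
Exponent = q + n(n-1)/2 = 2 + 21 = 23
I^2 = (-1)^23 = -1


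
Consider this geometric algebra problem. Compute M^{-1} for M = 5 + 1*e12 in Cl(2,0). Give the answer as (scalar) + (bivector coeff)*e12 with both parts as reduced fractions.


M = 5 + 1*e12, where e12^2 = -1.
Since M commutes with its reverse ~M = a - b*e12, M * ~M = a^2 - b^2*e12^2 = a^2 + b^2.
So M^{-1} = ~M / (a^2 + b^2) = (a - b*e12)/(a^2 + b^2).
a^2 + b^2 = 25 + 1 = 26
Scalar part = 5/26 = 5/26
Bivector coeff = -1/26 = -1/26
M^{-1} = 5/26 - 1/26*e12


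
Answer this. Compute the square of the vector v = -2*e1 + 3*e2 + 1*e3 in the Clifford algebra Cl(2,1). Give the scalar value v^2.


v^2 = sum of c_i^2 * e_i^2
Positive signature terms (e_i^2 = +1): (-2)^2 + 3^2 = 13
Negative signature terms (e_j^2 = -1): 1^2 = 1
v^2 = 13 - 1 = 12


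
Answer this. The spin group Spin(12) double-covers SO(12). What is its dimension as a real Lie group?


Spin(n) double-covers SO(n); both have Lie algebra so(n) of dimension n(n-1)/2.
n = 12
n(n-1) = 12 * 11 = 132
dim Spin(12) = 132/2 = 66


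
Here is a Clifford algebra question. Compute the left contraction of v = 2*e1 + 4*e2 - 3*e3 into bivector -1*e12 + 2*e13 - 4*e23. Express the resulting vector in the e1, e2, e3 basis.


Left contraction v _| B = <vB>_1 (grade-1 part of the geometric product vB).
Using e1_|e12 = e2, e2_|e12 = -e1, e1_|e13 = e3, e3_|e13 = -e1, e2_|e23 = e3, e3_|e23 = -e2:
e1 coeff: -v2*b12 - v3*b13 = -(4)*(-1) - (-3)*(2) = 10
e2 coeff: v1*b12 - v3*b23 = (2)*(-1) - (-3)*(-4) = -14
e3 coeff: v1*b13 + v2*b23 = (2)*(2) + (4)*(-4) = -12
v _| B = 10*e1 - 14*e2 - 12*e3


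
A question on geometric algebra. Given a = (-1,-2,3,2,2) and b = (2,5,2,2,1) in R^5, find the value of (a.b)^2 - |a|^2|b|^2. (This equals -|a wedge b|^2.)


a . b = (-1)*2 + (-2)*5 + 3*2 + 2*2 + 2*1
= -2 + (-10) + 6 + 4 + 2 = 0
|a|^2 = (-1)^2 + (-2)^2 + 3^2 + 2^2 + 2^2 = 22
|b|^2 = 2^2 + 5^2 + 2^2 + 2^2 + 1^2 = 38
(a.b)^2 = 0^2 = 0
|a|^2 * |b|^2 = 22 * 38 = 836
Result = 0 - 836 = -836


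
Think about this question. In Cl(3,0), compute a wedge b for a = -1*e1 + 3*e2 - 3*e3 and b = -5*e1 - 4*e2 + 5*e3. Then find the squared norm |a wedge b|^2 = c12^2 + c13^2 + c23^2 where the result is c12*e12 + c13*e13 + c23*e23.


a wedge b = (a1*b2 - a2*b1)*e12 + (a1*b3 - a3*b1)*e13 + (a2*b3 - a3*b2)*e23
e12 coeff: (-1)*(-4) - 3*(-5) = 4 - (-15) = 19
e13 coeff: (-1)*5 - (-3)*(-5) = -5 - 15 = -20
e23 coeff: 3*5 - (-3)*(-4) = 15 - 12 = 3
|a wedge b|^2 = 19^2 + (-20)^2 + 3^2
= 361 + 400 + 9
= 770


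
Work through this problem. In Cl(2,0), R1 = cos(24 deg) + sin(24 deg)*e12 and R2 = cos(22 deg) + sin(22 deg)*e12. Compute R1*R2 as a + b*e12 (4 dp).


Same-plane rotors commute and their half-angles add:
R1*R2 = cos(a1 + a2) + sin(a1 + a2)*e12.
a1 + a2 = 24 + 22 = 46 deg
cos(46 deg) = 0.6947
sin(46 deg) = 0.7193
R1*R2 = 0.6947 + 0.7193*e12


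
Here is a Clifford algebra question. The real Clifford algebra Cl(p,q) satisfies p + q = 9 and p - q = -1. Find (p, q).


We need p + q = 9 and p - q = -1.
Adding: 2p = 9 + (-1) = 8, so p = 4.
Then q = 9 - 4 = 5.
(p, q) = (4, 5)


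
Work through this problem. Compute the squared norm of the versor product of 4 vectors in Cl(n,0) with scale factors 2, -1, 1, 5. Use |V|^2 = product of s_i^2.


Each vector v_i has |v_i|^2 = s_i^2
Squared scales: 2^2 = 4, (-1)^2 = 1, 1^2 = 1, 5^2 = 25
|V|^2 = 4 * 1 * 1 * 25
= 100


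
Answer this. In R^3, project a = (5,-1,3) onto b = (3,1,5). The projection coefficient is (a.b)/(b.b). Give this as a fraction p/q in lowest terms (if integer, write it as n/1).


Projection coefficient = (a . b) / (b . b)
a . b = 5*3 + (-1)*1 + 3*5
= 15 + (-1) + 15 = 29
b . b = 3^2 + 1^2 + 5^2
= 9 + 1 + 25 = 35
Coefficient = 29/35
In lowest terms: 29/35


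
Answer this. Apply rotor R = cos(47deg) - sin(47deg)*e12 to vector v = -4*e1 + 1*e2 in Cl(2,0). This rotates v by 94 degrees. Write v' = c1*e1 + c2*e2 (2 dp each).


Rotor R = cos(47deg) - sin(47deg)*e12
Rotation angle theta = 2 * 47 = 94 degrees
v' = R*v*~R rotates v by theta.
cos(94deg) = -0.0698, sin(94deg) = 0.9976
v'_1 = -4*cos(94deg) - 1*sin(94deg)
= -4*(-0.0698) - 1*0.9976
= -0.72
v'_2 = -4*sin(94deg) + 1*cos(94deg)
= -4*0.9976 + 1*(-0.0698)
= -4.06
v' = -0.72*e1 - 4.06*e2


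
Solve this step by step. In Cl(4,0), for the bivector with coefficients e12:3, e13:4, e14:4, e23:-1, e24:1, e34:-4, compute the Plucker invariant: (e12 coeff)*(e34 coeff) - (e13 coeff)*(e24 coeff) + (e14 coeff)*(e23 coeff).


Plucker relation: af - be + cd
a*f = 3*(-4) = -12
b*e = 4*1 = 4
c*d = 4*(-1) = -4
af - be + cd = -12 - 4 + (-4)
= -20


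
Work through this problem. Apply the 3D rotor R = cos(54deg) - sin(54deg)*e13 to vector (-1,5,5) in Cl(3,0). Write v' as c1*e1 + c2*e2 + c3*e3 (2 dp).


Rotor R = cos(54deg) - sin(54deg)*e13
Rotation angle theta = 2 * 54 = 108 degrees in the e13 plane (e1 -> e3).
The component perpendicular to the plane (e2) is invariant: v'_2 = v2 = 5.00
cos(108deg) = -0.3090, sin(108deg) = 0.9511
v'_1 = v1*cos(theta) - v3*sin(theta) = -1*(-0.3090) - 5*0.9511 = -4.45
v'_3 = v1*sin(theta) + v3*cos(theta) = -1*0.9511 + 5*(-0.3090) = -2.50
v' = -4.45*e1 + 5.00*e2 - 2.50*e3


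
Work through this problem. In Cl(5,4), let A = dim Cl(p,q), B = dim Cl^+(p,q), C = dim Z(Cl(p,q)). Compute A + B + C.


n = 5 + 4 = 9
Total dim = 2^9 = 512
Even subalgebra dim = 2^8 = 256
n is odd, so center dim = 2
Sum = 512 + 256 + 2 = 770


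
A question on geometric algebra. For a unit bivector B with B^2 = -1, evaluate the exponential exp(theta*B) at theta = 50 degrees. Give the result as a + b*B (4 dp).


For a unit bivector B with B^2 = -1, the exponential series gives
e^(theta*B) = cos(theta) + sin(theta)*B (the GA analogue of Euler's formula).
theta = 50 degrees = 0.872665 rad
cos(50 deg) = 0.6428
sin(50 deg) = 0.7660
exp(theta*B) = 0.6428 + 0.7660*B


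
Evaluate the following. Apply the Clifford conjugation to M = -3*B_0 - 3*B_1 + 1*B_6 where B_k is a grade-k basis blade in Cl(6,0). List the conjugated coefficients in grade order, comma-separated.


Clifford conjugate sign for grade k: (-1)^(k(k+1)/2)
Grade 0: (-1)^(0*1/2) = (-1)^0 = 1, coeff -3 -> -3
Grade 1: (-1)^(1*2/2) = (-1)^1 = -1, coeff -3 -> 3
Grade 6: (-1)^(6*7/2) = (-1)^21 = -1, coeff 1 -> -1
Conjugated coefficients: -3, 3, -1


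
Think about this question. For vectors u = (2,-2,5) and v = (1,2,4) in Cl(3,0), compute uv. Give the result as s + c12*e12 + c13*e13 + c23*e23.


In Cl(3,0): e_i^2 = 1, e_ie_j = -e_je_i for i != j.
Scalar part = u . v = 2*1 + (-2)*2 + 5*4
= 2 + (-4) + 20 = 18
e12 coeff = 2*2 - (-2)*1 = 4 - (-2) = 6
e13 coeff = 2*4 - 5*1 = 8 - 5 = 3
e23 coeff = (-2)*4 - 5*2 = -8 - 10 = -18
uv = 18 + 6*e12 + 3*e13 - 18*e23


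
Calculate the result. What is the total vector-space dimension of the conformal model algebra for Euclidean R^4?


The conformal model of R^4 uses Cl(5,1): the 4 Euclidean generators plus two extra orthogonal generators e+ (e+^2 = +1) and e- (e-^2 = -1), from which the null vectors e0, einf are built.
Number of generators m = 4 + 2 = 6.
dim Cl(p,q) = 2^m = 2^6 = 64


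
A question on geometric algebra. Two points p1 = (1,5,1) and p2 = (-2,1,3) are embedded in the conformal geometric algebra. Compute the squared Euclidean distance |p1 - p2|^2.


p1 - p2 = (3, 4, -2)
|p1 - p2|^2 = 3^2 + 4^2 + (-2)^2
= 9 + 16 + 4
= 29


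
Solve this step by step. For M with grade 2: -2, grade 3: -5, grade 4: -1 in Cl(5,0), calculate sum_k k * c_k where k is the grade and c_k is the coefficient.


Grade-weighted sum = sum of grade_k * coefficient_k
2*(-2) = -4
3*(-5) = -15
4*(-1) = -4
Total = -4 + (-15) + (-4) = -23


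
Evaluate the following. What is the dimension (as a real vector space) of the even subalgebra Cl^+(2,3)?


Even subalgebra dimension = 2^(n-1)
n = 2 + 3 = 5
2^(5 - 1) = 2^4 = 16
Verification: sum of C(5,k) for even k = 1 + 10 + 5 = 16
Result = 16


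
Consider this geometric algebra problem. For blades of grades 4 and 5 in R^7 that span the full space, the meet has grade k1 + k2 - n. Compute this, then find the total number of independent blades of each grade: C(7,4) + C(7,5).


Meet grade = grade(A) + grade(B) - n
= 4 + 5 - 7 = 2
C(7,4) = 35
C(7,5) = 21
dim_A + dim_B = 35 + 21 = 56


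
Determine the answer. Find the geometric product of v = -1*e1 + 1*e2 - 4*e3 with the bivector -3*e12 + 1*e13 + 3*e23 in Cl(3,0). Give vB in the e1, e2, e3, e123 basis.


vB has grade-1 (vector) and grade-3 (trivector) parts: vB = (v _| B) + (v ^ B).
Vector part <vB>_1:
  e1: -v2*b12 - v3*b13 = -(1)*(-3) - (-4)*(1) = 7
  e2: v1*b12 - v3*b23 = (-1)*(-3) - (-4)*(3) = 15
  e3: v1*b13 + v2*b23 = (-1)*(1) + (1)*(3) = 2
Trivector part <vB>_3:
  e123: v1*b23 - v2*b13 + v3*b12 = (-1)*(3) - (1)*(1) + (-4)*(-3) = 8
vB = 7*e1 + 15*e2 + 2*e3 + 8*e123


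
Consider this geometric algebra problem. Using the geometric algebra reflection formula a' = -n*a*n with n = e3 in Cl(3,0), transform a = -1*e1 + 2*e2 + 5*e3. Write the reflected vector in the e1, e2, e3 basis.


Reflection formula: a' = -n*a*n, with n = e3 (unit vector, n^2 = 1).
For reflection through hyperplane perp to e3:
The component along e3 flips sign, others stay.
a = (-1, 2, 5)
a' = (-1, 2, -5)
a' = -1*e1 + 2*e2 - 5*e3


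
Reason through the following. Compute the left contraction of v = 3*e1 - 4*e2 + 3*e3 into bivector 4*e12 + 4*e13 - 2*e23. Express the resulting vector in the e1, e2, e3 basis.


Left contraction v _| B = <vB>_1 (grade-1 part of the geometric product vB).
Using e1_|e12 = e2, e2_|e12 = -e1, e1_|e13 = e3, e3_|e13 = -e1, e2_|e23 = e3, e3_|e23 = -e2:
e1 coeff: -v2*b12 - v3*b13 = -(-4)*(4) - (3)*(4) = 4
e2 coeff: v1*b12 - v3*b23 = (3)*(4) - (3)*(-2) = 18
e3 coeff: v1*b13 + v2*b23 = (3)*(4) + (-4)*(-2) = 20
v _| B = 4*e1 + 18*e2 + 20*e3


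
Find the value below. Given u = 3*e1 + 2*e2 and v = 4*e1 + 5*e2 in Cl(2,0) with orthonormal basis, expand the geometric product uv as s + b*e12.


Expand: (3*e1 + 2*e2)(4*e1 + 5*e2)
= 3*4*e1e1 + 3*5*e1e2 + 2*4*e2e1 + 2*5*e2e2
Using e1^2 = e2^2 = 1, e2e1 = -e1e2:
Scalar part s = 3*4 + 2*5 = 12 + 10 = 22
Bivector part b = 3*5 - 2*4 = 15 - 8 = 7
uv = 22 + 7*e12
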